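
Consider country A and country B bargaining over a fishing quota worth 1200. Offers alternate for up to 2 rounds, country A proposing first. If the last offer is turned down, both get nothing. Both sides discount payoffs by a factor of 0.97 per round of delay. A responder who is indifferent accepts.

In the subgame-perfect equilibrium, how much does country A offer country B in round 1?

1164

Round 2 (country B proposes): rejection yields 0 for country A; country B offers 0 and keeps 1200.
Round 1 (country A proposes): country B can get 1200 next round, worth 0.97 × 1200 = 1164 now, so country A offers 1164, keeping 36.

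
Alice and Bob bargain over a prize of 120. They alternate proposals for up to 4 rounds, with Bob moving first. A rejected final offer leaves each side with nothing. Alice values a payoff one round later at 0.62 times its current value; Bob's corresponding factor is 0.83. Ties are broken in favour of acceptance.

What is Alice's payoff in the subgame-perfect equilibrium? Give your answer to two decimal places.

50.93

Round 4 (Alice proposes): rejection yields 0 for Bob; Alice offers 0 and keeps 120.
Round 3 (Bob proposes): Alice can get 120 next round, worth 0.62 × 120 = 74.4 now, so Bob offers 74.4, keeping 45.6.
Round 2 (Alice proposes): Bob can get 45.6 next round, worth 0.83 × 45.6 = 37.848 now, so Alice offers 37.848, keeping 82.152.
Round 1 (Bob proposes): Alice can get 82.152 next round, worth 0.62 × 82.152 = 50.93424 now; Bob offers that and keeps 69.06576.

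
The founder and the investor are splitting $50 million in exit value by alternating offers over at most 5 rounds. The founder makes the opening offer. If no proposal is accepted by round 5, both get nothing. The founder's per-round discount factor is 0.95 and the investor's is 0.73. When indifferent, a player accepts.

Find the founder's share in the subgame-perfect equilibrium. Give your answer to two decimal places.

46.91

Work backward from the last round.
Round 5 (the founder proposes): rejection yields 0 for the investor; the founder offers 0 and keeps 50.
Round 4 (the investor proposes): the founder can get 50 next round, worth 0.95 × 50 = 47.5 now. The investor offers 47.5 and keeps 50 − 47.5 = 2.5.
Round 3 (the founder proposes): the investor can get 2.5 next round, worth 0.73 × 2.5 = 1.825 now, so the founder offers 1.825, keeping 48.175.
Round 2 (the investor proposes): the founder can get 48.175 next round, worth 0.95 × 48.175 = 45.76625 now. The investor offers 45.76625 and keeps 50 − 45.76625 = 4.23375.
Round 1 (the founder proposes): the investor can get 4.23375 next round, worth 0.73 × 4.23375 = 3.0906375 now. The founder offers 3.0906375 and keeps 50 − 3.0906375 = 46.9093625.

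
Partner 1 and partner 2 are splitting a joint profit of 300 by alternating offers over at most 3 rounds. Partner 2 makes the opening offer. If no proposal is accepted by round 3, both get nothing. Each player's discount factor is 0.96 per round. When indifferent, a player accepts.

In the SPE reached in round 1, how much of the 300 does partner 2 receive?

288.48

Round 3 (partner 2 proposes): rejection yields 0 for partner 1; partner 2 offers 0 and keeps 300.
Round 2 (partner 1 proposes): partner 2 can get 300 next round, worth 0.96 × 300 = 288 now, so partner 1 offers 288, keeping 12.
Round 1 (partner 2 proposes): partner 1 can get 12 next round, worth 0.96 × 12 = 11.52 now, so partner 2 offers 11.52, keeping 288.48.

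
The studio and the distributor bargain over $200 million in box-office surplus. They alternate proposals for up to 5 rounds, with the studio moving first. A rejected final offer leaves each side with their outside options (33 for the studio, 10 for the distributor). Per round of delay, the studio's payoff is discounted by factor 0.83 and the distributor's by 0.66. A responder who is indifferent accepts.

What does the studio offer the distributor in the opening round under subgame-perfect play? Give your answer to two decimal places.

Round 5 (the studio proposes): the distributor gets 10 if talks fail, so the studio offers 10 and keeps 190.
Round 4 (the distributor proposes): the studio can get 190 next round, worth 0.83 × 190 = 157.7 now; the distributor offers that and keeps 42.3.
Round 3 (the studio proposes): the distributor can get 42.3 next round, worth 0.66 × 42.3 = 27.918 now; the studio offers that and keeps 172.082.
Round 2 (the distributor proposes): the studio can get 172.082 next round, worth 0.83 × 172.082 = 142.82806 now; the distributor offers that and keeps 57.17194.
Round 1 (the studio proposes): the distributor can get 57.17194 next round, worth 0.66 × 57.17194 = 37.7334804 now, so the studio offers 37.7334804, keeping 162.2665196.

37.73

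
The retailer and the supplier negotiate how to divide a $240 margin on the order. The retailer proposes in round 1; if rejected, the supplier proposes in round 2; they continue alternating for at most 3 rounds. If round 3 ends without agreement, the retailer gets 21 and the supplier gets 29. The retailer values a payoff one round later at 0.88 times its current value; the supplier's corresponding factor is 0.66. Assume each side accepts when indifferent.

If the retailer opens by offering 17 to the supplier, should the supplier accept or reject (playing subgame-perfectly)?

Round 3 (the retailer proposes): the supplier gets 29 if talks fail, so the retailer offers 29 and keeps 211.
Round 2 (the supplier proposes): the retailer can get 211 next round, worth 0.88 × 211 = 185.68 now. The supplier offers 185.68 and keeps 240 − 185.68 = 54.32.
So by rejecting in round 1, the supplier gets 54.32 next round, worth 0.66 × 54.32 = 35.8512 now.
Offer 17 < 35.8512, so the supplier rejects.

Reject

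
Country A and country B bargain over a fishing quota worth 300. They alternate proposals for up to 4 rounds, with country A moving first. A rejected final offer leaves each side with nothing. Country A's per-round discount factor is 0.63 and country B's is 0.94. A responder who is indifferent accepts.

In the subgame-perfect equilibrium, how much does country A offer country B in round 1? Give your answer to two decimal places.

271.34

Round 4 (country B proposes): rejection yields 0 for country A; country B offers 0 and keeps 300.
Round 3 (country A proposes): country B can get 300 next round, worth 0.94 × 300 = 282 now. Country A offers 282 and keeps 300 − 282 = 18.
Round 2 (country B proposes): country A can get 18 next round, worth 0.63 × 18 = 11.34 now; country B offers that and keeps 288.66.
Round 1 (country A proposes): country B can get 288.66 next round, worth 0.94 × 288.66 = 271.3404 now, so country A offers 271.3404, keeping 28.6596.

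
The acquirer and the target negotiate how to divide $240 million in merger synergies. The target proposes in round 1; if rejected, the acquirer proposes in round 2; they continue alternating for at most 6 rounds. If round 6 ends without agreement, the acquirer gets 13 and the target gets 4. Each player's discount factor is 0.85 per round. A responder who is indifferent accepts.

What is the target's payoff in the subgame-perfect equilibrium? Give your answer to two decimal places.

82.58

Round 6 (the acquirer proposes): the target gets 4 if talks fail, so the acquirer offers 4 and keeps 236.
Round 5 (the target proposes): the acquirer can get 236 next round, worth 0.85 × 236 = 200.6 now. The target offers 200.6 and keeps 240 − 200.6 = 39.4.
Round 4 (the acquirer proposes): the target can get 39.4 next round, worth 0.85 × 39.4 = 33.49 now, so the acquirer offers 33.49, keeping 206.51.
Round 3 (the target proposes): the acquirer can get 206.51 next round, worth 0.85 × 206.51 = 175.5335 now, so the target offers 175.5335, keeping 64.4665.
Round 2 (the acquirer proposes): the target can get 64.4665 next round, worth 0.85 × 64.4665 = 54.796525 now, so the acquirer offers 54.796525, keeping 185.203475.
Round 1 (the target proposes): the acquirer can get 185.203475 next round, worth 0.85 × 185.203475 = 157.42295375 now. The target offers 157.42295375 and keeps 240 − 157.42295375 = 82.57704625.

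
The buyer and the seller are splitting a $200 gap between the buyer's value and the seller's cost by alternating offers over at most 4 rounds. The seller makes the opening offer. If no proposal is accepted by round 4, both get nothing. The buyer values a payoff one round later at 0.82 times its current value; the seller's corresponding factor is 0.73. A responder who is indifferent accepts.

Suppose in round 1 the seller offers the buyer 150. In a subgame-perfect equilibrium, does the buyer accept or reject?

Round 4 (the buyer proposes): rejection yields 0 for the seller; the buyer offers 0 and keeps 200.
Round 3 (the seller proposes): the buyer can get 200 next round, worth 0.82 × 200 = 164 now. The seller offers 164 and keeps 200 − 164 = 36.
Round 2 (the buyer proposes): the seller can get 36 next round, worth 0.73 × 36 = 26.28 now; the buyer offers that and keeps 173.72.
So by rejecting in round 1, the buyer gets 173.72 next round, worth 0.82 × 173.72 = 142.4504 now.
Offer 150 ≥ 142.4504, so the buyer accepts.

Accept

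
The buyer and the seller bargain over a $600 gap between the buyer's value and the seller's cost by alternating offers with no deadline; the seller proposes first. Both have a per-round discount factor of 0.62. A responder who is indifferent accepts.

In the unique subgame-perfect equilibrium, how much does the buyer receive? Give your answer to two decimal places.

Let x be the seller's share when the seller proposes and y be the buyer's share when the buyer proposes.
The buyer accepts iff offered ≥ 0.62·y, so x = 600 − 0.62y. Symmetrically y = 600 − 0.62x.
Substituting: x = 600 − 0.62(600 − 0.62x), giving x(1 − 0.62·0.62) = 600(1 − 0.62).
So x = 600 × 0.38 / 0.6156 ≈ 370.3704, and the buyer receives 600 − x ≈ 229.6296.

229.63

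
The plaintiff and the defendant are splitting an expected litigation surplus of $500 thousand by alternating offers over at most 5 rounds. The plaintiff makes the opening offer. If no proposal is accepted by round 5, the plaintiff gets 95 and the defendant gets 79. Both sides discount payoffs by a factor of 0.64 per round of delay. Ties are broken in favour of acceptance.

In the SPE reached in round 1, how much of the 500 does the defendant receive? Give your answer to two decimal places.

By backward induction:
Round 5 (the plaintiff proposes): the defendant gets 79 if talks fail, so the plaintiff offers 79 and keeps 421.
Round 4 (the defendant proposes): the plaintiff can get 421 next round, worth 0.64 × 421 = 269.44 now; the defendant offers that and keeps 230.56.
Round 3 (the plaintiff proposes): the defendant can get 230.56 next round, worth 0.64 × 230.56 = 147.5584 now; the plaintiff offers that and keeps 352.4416.
Round 2 (the defendant proposes): the plaintiff can get 352.4416 next round, worth 0.64 × 352.4416 = 225.562624 now, so the defendant offers 225.562624, keeping 274.437376.
Round 1 (the plaintiff proposes): the defendant can get 274.437376 next round, worth 0.64 × 274.437376 = 175.63992064 now; the plaintiff offers that and keeps 324.36007936.

175.64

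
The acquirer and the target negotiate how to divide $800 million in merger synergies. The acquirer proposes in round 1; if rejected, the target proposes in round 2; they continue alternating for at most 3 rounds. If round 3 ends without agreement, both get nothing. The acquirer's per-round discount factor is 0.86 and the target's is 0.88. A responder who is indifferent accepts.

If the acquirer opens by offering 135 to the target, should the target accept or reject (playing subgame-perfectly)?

Round 3 (the acquirer proposes): the target will accept anything ≥ 0, so the acquirer offers 0 and keeps 800.
Round 2 (the target proposes): the acquirer can get 800 next round, worth 0.86 × 800 = 688 now, so the target offers 688, keeping 112.
So by rejecting in round 1, the target gets 112 next round, worth 0.88 × 112 = 98.56 now.
Offer 135 ≥ 98.56, so the target accepts.

Accept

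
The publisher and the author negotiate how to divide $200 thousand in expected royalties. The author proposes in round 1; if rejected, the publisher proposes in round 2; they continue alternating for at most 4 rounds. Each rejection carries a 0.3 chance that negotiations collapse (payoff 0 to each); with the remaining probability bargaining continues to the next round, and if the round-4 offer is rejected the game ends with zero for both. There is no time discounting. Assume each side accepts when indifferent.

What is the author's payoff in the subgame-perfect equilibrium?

Round 4 (the publisher proposes): the author will accept anything ≥ 0, so the publisher offers 0 and keeps 200.
Round 3 (the author proposes): rejecting gives the publisher an expected 0.7 × 200 = 140. The author offers 140 and keeps 200 − 140 = 60.
Round 2 (the publisher proposes): rejecting gives the author an expected 0.7 × 60 = 42. The publisher offers 42 and keeps 200 − 42 = 158.
Round 1 (the author proposes): rejecting gives the publisher an expected 0.7 × 158 = 110.6; the author offers that and keeps 89.4.

89.4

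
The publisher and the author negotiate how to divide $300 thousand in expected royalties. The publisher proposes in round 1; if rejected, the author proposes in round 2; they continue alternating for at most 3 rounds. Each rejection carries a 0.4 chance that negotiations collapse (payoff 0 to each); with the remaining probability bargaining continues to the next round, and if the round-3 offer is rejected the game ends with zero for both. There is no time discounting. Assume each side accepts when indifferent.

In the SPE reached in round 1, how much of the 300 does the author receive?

72

Round 3 (the publisher proposes): rejection yields 0 for the author; the publisher offers 0 and keeps 300.
Round 2 (the author proposes): rejecting gives the publisher an expected 0.6 × 300 = 180, so the author offers 180, keeping 120.
Round 1 (the publisher proposes): rejecting gives the author an expected 0.6 × 120 = 72; the publisher offers that and keeps 228.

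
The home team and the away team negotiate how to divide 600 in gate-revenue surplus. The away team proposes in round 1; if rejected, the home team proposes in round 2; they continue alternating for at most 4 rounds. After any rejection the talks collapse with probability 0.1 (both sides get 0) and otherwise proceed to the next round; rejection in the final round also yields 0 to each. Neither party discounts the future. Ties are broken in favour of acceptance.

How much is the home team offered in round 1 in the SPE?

491.4

Round 4 (the home team proposes): rejection yields 0 for the away team; the home team offers 0 and keeps 600.
Round 3 (the away team proposes): rejecting gives the home team an expected 0.9 × 600 = 540; the away team offers that and keeps 60.
Round 2 (the home team proposes): rejecting gives the away team an expected 0.9 × 60 = 54; the home team offers that and keeps 546.
Round 1 (the away team proposes): rejecting gives the home team an expected 0.9 × 546 = 491.4. The away team offers 491.4 and keeps 600 − 491.4 = 108.6.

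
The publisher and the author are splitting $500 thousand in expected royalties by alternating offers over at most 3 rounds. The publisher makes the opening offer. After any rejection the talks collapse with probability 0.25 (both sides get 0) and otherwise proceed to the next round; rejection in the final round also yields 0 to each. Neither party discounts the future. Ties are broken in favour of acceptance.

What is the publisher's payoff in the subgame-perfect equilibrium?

Round 3 (the publisher proposes): rejection yields 0 for the author; the publisher offers 0 and keeps 500.
Round 2 (the author proposes): rejecting gives the publisher an expected 0.75 × 500 = 375; the author offers that and keeps 125.
Round 1 (the publisher proposes): rejecting gives the author an expected 0.75 × 125 = 93.75, so the publisher offers 93.75, keeping 406.25.

406.25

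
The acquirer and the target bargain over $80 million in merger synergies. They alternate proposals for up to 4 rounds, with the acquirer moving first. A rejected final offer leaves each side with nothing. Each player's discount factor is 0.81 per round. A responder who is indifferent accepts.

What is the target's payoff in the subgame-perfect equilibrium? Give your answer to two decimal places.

54.83

Round 4 (the target proposes): rejection yields 0 for the acquirer; the target offers 0 and keeps 80.
Round 3 (the acquirer proposes): the target can get 80 next round, worth 0.81 × 80 = 64.8 now, so the acquirer offers 64.8, keeping 15.2.
Round 2 (the target proposes): the acquirer can get 15.2 next round, worth 0.81 × 15.2 = 12.312 now, so the target offers 12.312, keeping 67.688.
Round 1 (the acquirer proposes): the target can get 67.688 next round, worth 0.81 × 67.688 = 54.82728 now. The acquirer offers 54.82728 and keeps 80 − 54.82728 = 25.17272.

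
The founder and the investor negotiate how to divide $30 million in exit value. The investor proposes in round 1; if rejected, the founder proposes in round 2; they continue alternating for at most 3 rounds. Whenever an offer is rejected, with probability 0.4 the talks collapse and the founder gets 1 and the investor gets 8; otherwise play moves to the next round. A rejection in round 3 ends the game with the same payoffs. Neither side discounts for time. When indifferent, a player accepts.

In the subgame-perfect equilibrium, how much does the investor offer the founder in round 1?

Round 3 (the investor proposes): the founder gets 1 if talks fail, so the investor offers 1 and keeps 29.
Round 2 (the founder proposes): rejecting gives the investor an expected 0.6 × 29 + 0.4 × 8 = 20.6, so the founder offers 20.6, keeping 9.4.
Round 1 (the investor proposes): rejecting gives the founder an expected 0.6 × 9.4 + 0.4 × 1 = 6.04. The investor offers 6.04 and keeps 30 − 6.04 = 23.96.

6.04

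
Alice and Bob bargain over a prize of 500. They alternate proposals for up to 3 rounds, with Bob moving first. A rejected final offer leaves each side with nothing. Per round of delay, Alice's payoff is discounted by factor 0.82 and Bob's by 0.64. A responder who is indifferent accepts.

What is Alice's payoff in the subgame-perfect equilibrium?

147.6

Round 3 (Bob proposes): Alice will accept anything ≥ 0, so Bob offers 0 and keeps 500.
Round 2 (Alice proposes): Bob can get 500 next round, worth 0.64 × 500 = 320 now. Alice offers 320 and keeps 500 − 320 = 180.
Round 1 (Bob proposes): Alice can get 180 next round, worth 0.82 × 180 = 147.6 now, so Bob offers 147.6, keeping 352.4.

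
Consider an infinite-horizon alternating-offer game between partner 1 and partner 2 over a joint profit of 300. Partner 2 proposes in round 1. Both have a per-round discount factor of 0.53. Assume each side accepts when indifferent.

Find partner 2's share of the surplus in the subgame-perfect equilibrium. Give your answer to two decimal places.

196.08

Let x be partner 2's share when partner 2 proposes and y be partner 1's share when partner 1 proposes.
Partner 1 accepts iff offered ≥ 0.53·y, so x = 300 − 0.53y. Symmetrically y = 300 − 0.53x.
Substituting: x = 300 − 0.53(300 − 0.53x), giving x(1 − 0.53·0.53) = 300(1 − 0.53).
So x = 300 × 0.47 / 0.7191 ≈ 196.0784, and partner 1 receives 300 − x ≈ 103.9216.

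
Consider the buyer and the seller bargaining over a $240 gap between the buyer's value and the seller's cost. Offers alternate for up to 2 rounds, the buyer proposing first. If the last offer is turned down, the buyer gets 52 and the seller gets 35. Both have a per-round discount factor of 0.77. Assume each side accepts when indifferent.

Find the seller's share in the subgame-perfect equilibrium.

Work backward from the last round.
Round 2 (the seller proposes): the buyer gets 52 if talks fail, so the seller offers 52 and keeps 188.
Round 1 (the buyer proposes): the seller can get 188 next round, worth 0.77 × 188 = 144.76 now. The buyer offers 144.76 and keeps 240 − 144.76 = 95.24.

144.76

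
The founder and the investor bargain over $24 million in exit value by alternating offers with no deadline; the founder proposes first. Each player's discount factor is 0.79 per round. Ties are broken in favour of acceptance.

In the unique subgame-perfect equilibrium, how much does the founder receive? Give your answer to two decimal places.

When the founder proposes, the investor accepts any offer worth at least 0.79 times what the investor would get by proposing next round; and vice versa.
This gives x = 24 − 0.79y and y = 24 − 0.79x, where x and y are each side's share when it proposes.
Hence (1 − 0.79·0.79)x = 24(1 − 0.79), i.e. 0.3759·x = 5.04.
x ≈ 13.4078; the investor's share is 24 − x ≈ 10.5922.

13.41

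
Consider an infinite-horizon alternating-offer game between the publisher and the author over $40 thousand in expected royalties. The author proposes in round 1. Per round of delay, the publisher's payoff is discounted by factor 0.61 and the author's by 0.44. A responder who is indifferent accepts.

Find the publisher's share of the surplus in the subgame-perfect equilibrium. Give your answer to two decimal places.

18.68

When the author proposes, the publisher accepts any offer worth at least 0.61 times what the publisher would get by proposing next round; and vice versa.
This gives x = 40 − 0.61y and y = 40 − 0.44x, where x and y are each side's share when it proposes.
Hence (1 − 0.61·0.44)x = 40(1 − 0.61), i.e. 0.7316·x = 15.6.
x ≈ 21.3231; the publisher's share is 40 − x ≈ 18.6769.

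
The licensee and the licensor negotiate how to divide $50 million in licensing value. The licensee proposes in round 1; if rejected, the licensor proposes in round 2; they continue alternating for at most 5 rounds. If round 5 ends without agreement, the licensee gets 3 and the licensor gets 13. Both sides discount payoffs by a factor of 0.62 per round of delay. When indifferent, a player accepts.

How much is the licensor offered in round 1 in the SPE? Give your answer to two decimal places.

18.23

Round 5 (the licensee proposes): the licensor gets 13 if talks fail, so the licensee offers 13 and keeps 37.
Round 4 (the licensor proposes): the licensee can get 37 next round, worth 0.62 × 37 = 22.94 now; the licensor offers that and keeps 27.06.
Round 3 (the licensee proposes): the licensor can get 27.06 next round, worth 0.62 × 27.06 = 16.7772 now. The licensee offers 16.7772 and keeps 50 − 16.7772 = 33.2228.
Round 2 (the licensor proposes): the licensee can get 33.2228 next round, worth 0.62 × 33.2228 = 20.598136 now; the licensor offers that and keeps 29.401864.
Round 1 (the licensee proposes): the licensor can get 29.401864 next round, worth 0.62 × 29.401864 = 18.22915568 now; the licensee offers that and keeps 31.77084432.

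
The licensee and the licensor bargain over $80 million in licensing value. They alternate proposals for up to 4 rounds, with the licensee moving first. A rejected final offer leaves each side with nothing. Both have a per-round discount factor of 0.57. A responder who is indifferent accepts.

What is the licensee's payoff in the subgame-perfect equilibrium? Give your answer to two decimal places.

Solve by backward induction from round 4.
Round 4 (the licensor proposes): the licensee will accept anything ≥ 0, so the licensor offers 0 and keeps 80.
Round 3 (the licensee proposes): the licensor can get 80 next round, worth 0.57 × 80 = 45.6 now, so the licensee offers 45.6, keeping 34.4.
Round 2 (the licensor proposes): the licensee can get 34.4 next round, worth 0.57 × 34.4 = 19.608 now, so the licensor offers 19.608, keeping 60.392.
Round 1 (the licensee proposes): the licensor can get 60.392 next round, worth 0.57 × 60.392 = 34.42344 now, so the licensee offers 34.42344, keeping 45.57656.

45.58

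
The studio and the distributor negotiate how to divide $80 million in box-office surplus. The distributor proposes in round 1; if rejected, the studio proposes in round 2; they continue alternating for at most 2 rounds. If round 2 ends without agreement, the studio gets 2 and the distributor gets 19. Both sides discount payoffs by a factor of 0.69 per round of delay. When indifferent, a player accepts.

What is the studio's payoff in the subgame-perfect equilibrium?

42.09

Round 2 (the studio proposes): the distributor gets 19 if talks fail, so the studio offers 19 and keeps 61.
Round 1 (the distributor proposes): the studio can get 61 next round, worth 0.69 × 61 = 42.09 now, so the distributor offers 42.09, keeping 37.91.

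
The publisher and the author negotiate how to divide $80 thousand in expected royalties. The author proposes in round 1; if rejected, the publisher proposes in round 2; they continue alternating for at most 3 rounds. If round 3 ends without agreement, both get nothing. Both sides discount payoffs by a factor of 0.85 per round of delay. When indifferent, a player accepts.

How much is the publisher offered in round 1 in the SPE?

10.2

Round 3 (the author proposes): the publisher will accept anything ≥ 0, so the author offers 0 and keeps 80.
Round 2 (the publisher proposes): the author can get 80 next round, worth 0.85 × 80 = 68 now. The publisher offers 68 and keeps 80 − 68 = 12.
Round 1 (the author proposes): the publisher can get 12 next round, worth 0.85 × 12 = 10.2 now; the author offers that and keeps 69.8.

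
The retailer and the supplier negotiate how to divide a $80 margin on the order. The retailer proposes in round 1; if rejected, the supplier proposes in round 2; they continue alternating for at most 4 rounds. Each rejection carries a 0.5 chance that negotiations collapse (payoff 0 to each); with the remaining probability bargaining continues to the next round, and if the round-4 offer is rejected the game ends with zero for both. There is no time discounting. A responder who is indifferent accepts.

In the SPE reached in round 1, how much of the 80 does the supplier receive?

Round 4 (the supplier proposes): rejection yields 0 for the retailer; the supplier offers 0 and keeps 80.
Round 3 (the retailer proposes): rejecting gives the supplier an expected 0.5 × 80 = 40. The retailer offers 40 and keeps 80 − 40 = 40.
Round 2 (the supplier proposes): rejecting gives the retailer an expected 0.5 × 40 = 20. The supplier offers 20 and keeps 80 − 20 = 60.
Round 1 (the retailer proposes): rejecting gives the supplier an expected 0.5 × 60 = 30. The retailer offers 30 and keeps 80 − 30 = 50.

30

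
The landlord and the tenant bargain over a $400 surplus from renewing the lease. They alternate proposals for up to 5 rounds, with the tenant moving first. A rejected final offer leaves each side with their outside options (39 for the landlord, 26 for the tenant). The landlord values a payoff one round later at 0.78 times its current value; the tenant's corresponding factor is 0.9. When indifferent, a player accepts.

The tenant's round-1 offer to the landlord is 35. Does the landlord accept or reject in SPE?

Round 5 (the tenant proposes): the landlord gets 39 if talks fail, so the tenant offers 39 and keeps 361.
Round 4 (the landlord proposes): the tenant can get 361 next round, worth 0.9 × 361 = 324.9 now; the landlord offers that and keeps 75.1.
Round 3 (the tenant proposes): the landlord can get 75.1 next round, worth 0.78 × 75.1 = 58.578 now, so the tenant offers 58.578, keeping 341.422.
Round 2 (the landlord proposes): the tenant can get 341.422 next round, worth 0.9 × 341.422 = 307.2798 now; the landlord offers that and keeps 92.7202.
So by rejecting in round 1, the landlord gets 92.7202 next round, worth 0.78 × 92.7202 = 72.321756 now.
Offer 35 < 72.321756, so the landlord rejects.

Reject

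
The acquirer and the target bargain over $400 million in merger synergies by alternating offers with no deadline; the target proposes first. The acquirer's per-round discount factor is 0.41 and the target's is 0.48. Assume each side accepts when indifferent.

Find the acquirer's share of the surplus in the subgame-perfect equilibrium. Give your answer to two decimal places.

Let x be the target's share when the target proposes and y be the acquirer's share when the acquirer proposes.
The acquirer accepts iff offered ≥ 0.41·y, so x = 400 − 0.41y. Symmetrically y = 400 − 0.48x.
Substituting: x = 400 − 0.41(400 − 0.48x), giving x(1 − 0.48·0.41) = 400(1 − 0.41).
So x = 400 × 0.59 / 0.8032 ≈ 293.8247, and the acquirer receives 400 − x ≈ 106.1753.

106.18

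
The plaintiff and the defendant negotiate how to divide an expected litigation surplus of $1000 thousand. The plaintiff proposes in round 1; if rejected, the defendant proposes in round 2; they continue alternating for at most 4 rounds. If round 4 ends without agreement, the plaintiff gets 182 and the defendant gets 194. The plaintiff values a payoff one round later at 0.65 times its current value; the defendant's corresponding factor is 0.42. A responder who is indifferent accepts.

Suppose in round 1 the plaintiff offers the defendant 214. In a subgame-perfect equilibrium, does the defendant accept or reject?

Reject

Round 4 (the defendant proposes): the plaintiff gets 182 if talks fail, so the defendant offers 182 and keeps 818.
Round 3 (the plaintiff proposes): the defendant can get 818 next round, worth 0.42 × 818 = 343.56 now. The plaintiff offers 343.56 and keeps 1000 − 343.56 = 656.44.
Round 2 (the defendant proposes): the plaintiff can get 656.44 next round, worth 0.65 × 656.44 = 426.686 now, so the defendant offers 426.686, keeping 573.314.
So by rejecting in round 1, the defendant gets 573.314 next round, worth 0.42 × 573.314 = 240.79188 now.
Offer 214 < 240.79188, so the defendant rejects.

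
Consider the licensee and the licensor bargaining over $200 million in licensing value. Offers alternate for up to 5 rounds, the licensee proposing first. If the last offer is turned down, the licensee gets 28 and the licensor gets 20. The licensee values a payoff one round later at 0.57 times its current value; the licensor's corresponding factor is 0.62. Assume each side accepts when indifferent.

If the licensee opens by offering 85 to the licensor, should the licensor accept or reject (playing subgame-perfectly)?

Round 5 (the licensee proposes): the licensor gets 20 if talks fail, so the licensee offers 20 and keeps 180.
Round 4 (the licensor proposes): the licensee can get 180 next round, worth 0.57 × 180 = 102.6 now; the licensor offers that and keeps 97.4.
Round 3 (the licensee proposes): the licensor can get 97.4 next round, worth 0.62 × 97.4 = 60.388 now; the licensee offers that and keeps 139.612.
Round 2 (the licensor proposes): the licensee can get 139.612 next round, worth 0.57 × 139.612 = 79.57884 now. The licensor offers 79.57884 and keeps 200 − 79.57884 = 120.42116.
So by rejecting in round 1, the licensor gets 120.42116 next round, worth 0.62 × 120.42116 = 74.6611192 now.
Offer 85 ≥ 74.6611192, so the licensor accepts.

Accept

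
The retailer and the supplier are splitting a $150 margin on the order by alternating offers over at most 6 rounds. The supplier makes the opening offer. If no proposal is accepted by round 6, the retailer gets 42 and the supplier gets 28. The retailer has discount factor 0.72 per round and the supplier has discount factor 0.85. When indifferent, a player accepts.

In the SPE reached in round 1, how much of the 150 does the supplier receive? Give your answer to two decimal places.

90.99

Solve by backward induction from round 6.
Round 6 (the retailer proposes): the supplier gets 28 if talks fail, so the retailer offers 28 and keeps 122.
Round 5 (the supplier proposes): the retailer can get 122 next round, worth 0.72 × 122 = 87.84 now; the supplier offers that and keeps 62.16.
Round 4 (the retailer proposes): the supplier can get 62.16 next round, worth 0.85 × 62.16 = 52.836 now. The retailer offers 52.836 and keeps 150 − 52.836 = 97.164.
Round 3 (the supplier proposes): the retailer can get 97.164 next round, worth 0.72 × 97.164 = 69.95808 now, so the supplier offers 69.95808, keeping 80.04192.
Round 2 (the retailer proposes): the supplier can get 80.04192 next round, worth 0.85 × 80.04192 = 68.035632 now, so the retailer offers 68.035632, keeping 81.964368.
Round 1 (the supplier proposes): the retailer can get 81.964368 next round, worth 0.72 × 81.964368 = 59.01434496 now, so the supplier offers 59.01434496, keeping 90.98565504.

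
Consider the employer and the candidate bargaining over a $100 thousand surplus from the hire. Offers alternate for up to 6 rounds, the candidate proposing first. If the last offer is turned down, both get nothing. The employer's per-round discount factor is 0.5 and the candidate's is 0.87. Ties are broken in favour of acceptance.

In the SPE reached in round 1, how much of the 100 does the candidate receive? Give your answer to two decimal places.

Round 6 (the employer proposes): rejection yields 0 for the candidate; the employer offers 0 and keeps 100.
Round 5 (the candidate proposes): the employer can get 100 next round, worth 0.5 × 100 = 50 now. The candidate offers 50 and keeps 100 − 50 = 50.
Round 4 (the employer proposes): the candidate can get 50 next round, worth 0.87 × 50 = 43.5 now, so the employer offers 43.5, keeping 56.5.
Round 3 (the candidate proposes): the employer can get 56.5 next round, worth 0.5 × 56.5 = 28.25 now; the candidate offers that and keeps 71.75.
Round 2 (the employer proposes): the candidate can get 71.75 next round, worth 0.87 × 71.75 = 62.4225 now; the employer offers that and keeps 37.5775.
Round 1 (the candidate proposes): the employer can get 37.5775 next round, worth 0.5 × 37.5775 = 18.78875 now, so the candidate offers 18.78875, keeping 81.21125.

81.21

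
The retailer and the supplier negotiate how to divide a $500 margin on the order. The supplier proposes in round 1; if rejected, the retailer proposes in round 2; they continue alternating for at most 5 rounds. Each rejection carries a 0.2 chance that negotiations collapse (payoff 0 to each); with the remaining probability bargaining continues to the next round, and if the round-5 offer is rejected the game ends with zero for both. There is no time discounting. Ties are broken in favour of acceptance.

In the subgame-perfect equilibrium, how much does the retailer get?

Round 5 (the supplier proposes): rejection yields 0 for the retailer; the supplier offers 0 and keeps 500.
Round 4 (the retailer proposes): rejecting gives the supplier an expected 0.8 × 500 = 400. The retailer offers 400 and keeps 500 − 400 = 100.
Round 3 (the supplier proposes): rejecting gives the retailer an expected 0.8 × 100 = 80. The supplier offers 80 and keeps 500 − 80 = 420.
Round 2 (the retailer proposes): rejecting gives the supplier an expected 0.8 × 420 = 336, so the retailer offers 336, keeping 164.
Round 1 (the supplier proposes): rejecting gives the retailer an expected 0.8 × 164 = 131.2, so the supplier offers 131.2, keeping 368.8.

131.2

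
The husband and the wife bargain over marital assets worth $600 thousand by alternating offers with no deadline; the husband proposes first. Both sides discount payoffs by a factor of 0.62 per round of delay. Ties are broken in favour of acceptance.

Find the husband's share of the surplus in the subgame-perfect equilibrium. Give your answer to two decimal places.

Let x be the husband's share when the husband proposes and y be the wife's share when the wife proposes.
The wife accepts iff offered ≥ 0.62·y, so x = 600 − 0.62y. Symmetrically y = 600 − 0.62x.
Substituting: x = 600 − 0.62(600 − 0.62x), giving x(1 − 0.62·0.62) = 600(1 − 0.62).
So x = 600 × 0.38 / 0.6156 ≈ 370.3704, and the wife receives 600 − x ≈ 229.6296.

370.37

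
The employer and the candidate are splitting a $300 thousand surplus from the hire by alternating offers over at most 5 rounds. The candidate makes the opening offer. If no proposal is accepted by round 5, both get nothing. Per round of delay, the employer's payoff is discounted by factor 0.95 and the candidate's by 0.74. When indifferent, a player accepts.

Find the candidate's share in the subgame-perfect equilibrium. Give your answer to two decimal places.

Work backward from the last round.
Round 5 (the candidate proposes): the employer will accept anything ≥ 0, so the candidate offers 0 and keeps 300.
Round 4 (the employer proposes): the candidate can get 300 next round, worth 0.74 × 300 = 222 now; the employer offers that and keeps 78.
Round 3 (the candidate proposes): the employer can get 78 next round, worth 0.95 × 78 = 74.1 now. The candidate offers 74.1 and keeps 300 − 74.1 = 225.9.
Round 2 (the employer proposes): the candidate can get 225.9 next round, worth 0.74 × 225.9 = 167.166 now; the employer offers that and keeps 132.834.
Round 1 (the candidate proposes): the employer can get 132.834 next round, worth 0.95 × 132.834 = 126.1923 now, so the candidate offers 126.1923, keeping 173.8077.

173.81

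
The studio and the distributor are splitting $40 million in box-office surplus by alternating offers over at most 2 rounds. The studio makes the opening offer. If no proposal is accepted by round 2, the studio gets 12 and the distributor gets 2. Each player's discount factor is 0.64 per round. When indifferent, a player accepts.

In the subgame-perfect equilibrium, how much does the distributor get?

Solve by backward induction from round 2.
Round 2 (the distributor proposes): the studio gets 12 if talks fail, so the distributor offers 12 and keeps 28.
Round 1 (the studio proposes): the distributor can get 28 next round, worth 0.64 × 28 = 17.92 now, so the studio offers 17.92, keeping 22.08.

17.92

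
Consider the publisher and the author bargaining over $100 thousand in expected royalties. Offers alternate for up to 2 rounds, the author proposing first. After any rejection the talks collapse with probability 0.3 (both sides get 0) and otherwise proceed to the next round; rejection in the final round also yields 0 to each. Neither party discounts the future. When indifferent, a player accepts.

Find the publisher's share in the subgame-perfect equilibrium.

Round 2 (the publisher proposes): rejection yields 0 for the author; the publisher offers 0 and keeps 100.
Round 1 (the author proposes): rejecting gives the publisher an expected 0.7 × 100 = 70. The author offers 70 and keeps 100 − 70 = 30.

70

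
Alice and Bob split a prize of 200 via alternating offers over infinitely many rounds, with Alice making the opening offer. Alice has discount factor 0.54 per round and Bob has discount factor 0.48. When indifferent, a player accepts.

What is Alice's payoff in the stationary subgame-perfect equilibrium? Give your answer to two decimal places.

140.39

When Alice proposes, Bob accepts any offer worth at least 0.48 times what Bob would get by proposing next round; and vice versa.
This gives x = 200 − 0.48y and y = 200 − 0.54x, where x and y are each side's share when it proposes.
Hence (1 − 0.48·0.54)x = 200(1 − 0.48), i.e. 0.7408·x = 104.
x ≈ 140.3888; Bob's share is 200 − x ≈ 59.6112.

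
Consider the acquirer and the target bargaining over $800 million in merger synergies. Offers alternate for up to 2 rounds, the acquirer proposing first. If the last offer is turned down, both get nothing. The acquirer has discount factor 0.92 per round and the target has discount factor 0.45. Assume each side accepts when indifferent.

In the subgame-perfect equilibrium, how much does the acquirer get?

Round 2 (the target proposes): rejection yields 0 for the acquirer; the target offers 0 and keeps 800.
Round 1 (the acquirer proposes): the target can get 800 next round, worth 0.45 × 800 = 360 now; the acquirer offers that and keeps 440.

440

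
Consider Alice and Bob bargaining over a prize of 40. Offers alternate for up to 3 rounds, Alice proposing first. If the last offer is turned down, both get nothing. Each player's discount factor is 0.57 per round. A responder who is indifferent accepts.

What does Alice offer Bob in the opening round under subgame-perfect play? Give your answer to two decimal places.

Solve by backward induction from round 3.
Round 3 (Alice proposes): Bob will accept anything ≥ 0, so Alice offers 0 and keeps 40.
Round 2 (Bob proposes): Alice can get 40 next round, worth 0.57 × 40 = 22.8 now, so Bob offers 22.8, keeping 17.2.
Round 1 (Alice proposes): Bob can get 17.2 next round, worth 0.57 × 17.2 = 9.804 now. Alice offers 9.804 and keeps 40 − 9.804 = 30.196.

9.80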